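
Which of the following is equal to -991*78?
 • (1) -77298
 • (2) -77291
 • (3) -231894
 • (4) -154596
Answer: 1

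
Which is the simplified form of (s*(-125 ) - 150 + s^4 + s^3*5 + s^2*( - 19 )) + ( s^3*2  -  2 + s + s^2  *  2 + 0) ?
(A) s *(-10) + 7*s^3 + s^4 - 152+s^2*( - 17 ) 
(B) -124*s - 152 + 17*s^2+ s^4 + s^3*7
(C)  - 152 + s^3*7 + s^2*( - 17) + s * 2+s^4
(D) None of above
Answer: D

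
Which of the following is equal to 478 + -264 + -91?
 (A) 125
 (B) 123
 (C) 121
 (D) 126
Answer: B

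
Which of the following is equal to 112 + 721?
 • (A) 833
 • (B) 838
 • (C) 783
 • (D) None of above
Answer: A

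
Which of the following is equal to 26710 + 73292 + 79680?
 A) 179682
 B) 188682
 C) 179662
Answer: A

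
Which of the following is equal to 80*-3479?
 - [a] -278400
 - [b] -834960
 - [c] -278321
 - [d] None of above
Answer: d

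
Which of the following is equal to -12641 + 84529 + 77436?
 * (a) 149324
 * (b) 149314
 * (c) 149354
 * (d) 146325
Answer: a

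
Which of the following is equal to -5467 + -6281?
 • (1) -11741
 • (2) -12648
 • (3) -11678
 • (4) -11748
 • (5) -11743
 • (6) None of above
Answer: 4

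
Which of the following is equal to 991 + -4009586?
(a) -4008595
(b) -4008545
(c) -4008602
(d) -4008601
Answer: a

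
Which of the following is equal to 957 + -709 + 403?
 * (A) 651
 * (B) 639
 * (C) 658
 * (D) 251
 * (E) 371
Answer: A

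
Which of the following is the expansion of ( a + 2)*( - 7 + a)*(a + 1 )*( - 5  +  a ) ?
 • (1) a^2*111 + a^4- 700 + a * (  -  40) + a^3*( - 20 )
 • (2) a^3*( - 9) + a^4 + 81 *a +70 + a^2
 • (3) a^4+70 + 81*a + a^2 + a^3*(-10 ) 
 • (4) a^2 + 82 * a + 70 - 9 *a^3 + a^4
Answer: 2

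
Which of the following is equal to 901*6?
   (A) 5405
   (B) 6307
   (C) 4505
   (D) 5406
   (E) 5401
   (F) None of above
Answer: D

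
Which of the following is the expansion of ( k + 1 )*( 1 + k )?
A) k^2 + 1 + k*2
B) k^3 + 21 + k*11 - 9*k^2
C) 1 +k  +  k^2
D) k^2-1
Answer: A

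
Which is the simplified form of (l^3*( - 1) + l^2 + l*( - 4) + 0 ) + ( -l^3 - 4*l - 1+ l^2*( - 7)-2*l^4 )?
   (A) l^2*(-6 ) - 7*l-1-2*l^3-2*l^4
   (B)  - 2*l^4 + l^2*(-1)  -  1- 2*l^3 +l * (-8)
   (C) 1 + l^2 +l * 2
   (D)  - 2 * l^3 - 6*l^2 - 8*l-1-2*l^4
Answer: D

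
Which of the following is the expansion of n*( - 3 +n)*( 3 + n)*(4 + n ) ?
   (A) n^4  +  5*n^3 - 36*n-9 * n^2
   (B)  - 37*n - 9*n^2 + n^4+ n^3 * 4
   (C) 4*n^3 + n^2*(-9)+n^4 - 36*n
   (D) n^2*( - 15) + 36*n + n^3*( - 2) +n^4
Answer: C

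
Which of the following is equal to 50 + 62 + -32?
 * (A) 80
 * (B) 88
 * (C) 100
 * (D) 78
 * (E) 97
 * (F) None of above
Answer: A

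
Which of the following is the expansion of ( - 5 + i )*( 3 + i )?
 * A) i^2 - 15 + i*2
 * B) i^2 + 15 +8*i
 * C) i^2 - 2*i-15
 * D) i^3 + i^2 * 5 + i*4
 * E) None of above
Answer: C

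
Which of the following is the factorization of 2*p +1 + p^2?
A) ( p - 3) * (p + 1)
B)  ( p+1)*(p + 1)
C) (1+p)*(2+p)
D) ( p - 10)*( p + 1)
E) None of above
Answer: B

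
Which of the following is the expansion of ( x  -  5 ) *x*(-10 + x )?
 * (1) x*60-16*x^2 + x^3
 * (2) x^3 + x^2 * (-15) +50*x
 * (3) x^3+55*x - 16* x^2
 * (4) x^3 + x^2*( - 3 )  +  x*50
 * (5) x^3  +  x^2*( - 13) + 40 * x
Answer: 2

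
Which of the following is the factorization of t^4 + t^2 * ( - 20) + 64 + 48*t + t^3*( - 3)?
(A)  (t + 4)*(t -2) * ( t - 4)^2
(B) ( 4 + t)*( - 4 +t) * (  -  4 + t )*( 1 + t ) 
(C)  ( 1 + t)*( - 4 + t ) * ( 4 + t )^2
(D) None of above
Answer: B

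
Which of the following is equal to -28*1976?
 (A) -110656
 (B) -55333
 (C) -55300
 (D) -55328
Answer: D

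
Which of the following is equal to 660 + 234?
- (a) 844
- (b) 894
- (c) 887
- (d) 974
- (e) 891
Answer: b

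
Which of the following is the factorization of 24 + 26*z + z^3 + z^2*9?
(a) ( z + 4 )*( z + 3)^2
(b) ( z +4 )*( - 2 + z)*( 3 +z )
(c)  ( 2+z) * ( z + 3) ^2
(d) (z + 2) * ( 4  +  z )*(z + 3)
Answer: d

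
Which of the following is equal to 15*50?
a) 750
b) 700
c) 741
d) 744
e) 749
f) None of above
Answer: a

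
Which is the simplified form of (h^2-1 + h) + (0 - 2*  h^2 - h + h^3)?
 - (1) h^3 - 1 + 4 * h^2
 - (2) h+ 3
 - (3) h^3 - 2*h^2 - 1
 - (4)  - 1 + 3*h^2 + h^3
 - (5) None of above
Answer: 5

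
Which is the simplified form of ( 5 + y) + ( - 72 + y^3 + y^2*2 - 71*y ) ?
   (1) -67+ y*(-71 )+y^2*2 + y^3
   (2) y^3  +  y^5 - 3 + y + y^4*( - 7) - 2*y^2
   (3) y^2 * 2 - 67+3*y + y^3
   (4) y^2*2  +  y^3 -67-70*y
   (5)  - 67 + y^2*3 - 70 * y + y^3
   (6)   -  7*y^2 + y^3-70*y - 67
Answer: 4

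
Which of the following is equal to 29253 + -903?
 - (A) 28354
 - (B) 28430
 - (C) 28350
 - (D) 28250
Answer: C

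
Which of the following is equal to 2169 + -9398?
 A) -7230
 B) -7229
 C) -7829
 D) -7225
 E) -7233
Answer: B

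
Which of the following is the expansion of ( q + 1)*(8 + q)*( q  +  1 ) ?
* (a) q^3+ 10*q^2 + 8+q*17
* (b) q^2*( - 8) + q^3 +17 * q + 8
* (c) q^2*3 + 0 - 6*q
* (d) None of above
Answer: a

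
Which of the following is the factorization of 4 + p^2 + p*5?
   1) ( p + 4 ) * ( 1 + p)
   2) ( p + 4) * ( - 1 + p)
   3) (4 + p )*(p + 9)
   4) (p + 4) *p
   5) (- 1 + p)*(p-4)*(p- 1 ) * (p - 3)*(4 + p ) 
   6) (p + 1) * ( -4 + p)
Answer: 1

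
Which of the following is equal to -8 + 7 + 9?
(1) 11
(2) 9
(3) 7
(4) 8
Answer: 4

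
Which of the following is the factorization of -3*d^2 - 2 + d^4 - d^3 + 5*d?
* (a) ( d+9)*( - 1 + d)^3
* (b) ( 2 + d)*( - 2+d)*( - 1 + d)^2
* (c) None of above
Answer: c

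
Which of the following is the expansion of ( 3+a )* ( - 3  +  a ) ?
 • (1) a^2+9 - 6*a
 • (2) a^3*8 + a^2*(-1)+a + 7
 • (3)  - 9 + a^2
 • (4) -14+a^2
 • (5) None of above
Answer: 3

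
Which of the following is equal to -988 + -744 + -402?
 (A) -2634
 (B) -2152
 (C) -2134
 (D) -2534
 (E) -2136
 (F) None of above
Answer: C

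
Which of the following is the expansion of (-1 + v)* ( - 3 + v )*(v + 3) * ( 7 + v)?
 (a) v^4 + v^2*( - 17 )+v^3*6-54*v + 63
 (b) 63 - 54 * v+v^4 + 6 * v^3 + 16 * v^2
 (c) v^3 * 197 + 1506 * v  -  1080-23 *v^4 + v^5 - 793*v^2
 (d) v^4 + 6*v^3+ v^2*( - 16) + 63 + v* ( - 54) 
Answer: d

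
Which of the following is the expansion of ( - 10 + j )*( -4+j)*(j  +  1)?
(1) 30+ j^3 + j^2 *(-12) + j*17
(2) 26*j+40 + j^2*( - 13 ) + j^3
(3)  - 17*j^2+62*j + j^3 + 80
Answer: 2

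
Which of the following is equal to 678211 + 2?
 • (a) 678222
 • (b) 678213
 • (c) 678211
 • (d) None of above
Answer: b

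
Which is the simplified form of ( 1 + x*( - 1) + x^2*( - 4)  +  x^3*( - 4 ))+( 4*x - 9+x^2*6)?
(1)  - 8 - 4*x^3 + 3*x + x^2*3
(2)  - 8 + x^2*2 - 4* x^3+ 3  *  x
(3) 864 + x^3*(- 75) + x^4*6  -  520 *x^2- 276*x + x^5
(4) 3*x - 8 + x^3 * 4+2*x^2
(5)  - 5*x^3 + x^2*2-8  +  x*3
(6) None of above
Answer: 2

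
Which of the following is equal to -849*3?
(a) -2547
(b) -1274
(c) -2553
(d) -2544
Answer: a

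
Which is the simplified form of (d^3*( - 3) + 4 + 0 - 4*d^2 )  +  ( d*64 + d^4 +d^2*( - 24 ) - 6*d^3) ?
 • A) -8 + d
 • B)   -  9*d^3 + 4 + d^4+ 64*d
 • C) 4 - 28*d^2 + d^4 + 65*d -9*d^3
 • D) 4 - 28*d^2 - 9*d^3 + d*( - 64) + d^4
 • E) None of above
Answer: E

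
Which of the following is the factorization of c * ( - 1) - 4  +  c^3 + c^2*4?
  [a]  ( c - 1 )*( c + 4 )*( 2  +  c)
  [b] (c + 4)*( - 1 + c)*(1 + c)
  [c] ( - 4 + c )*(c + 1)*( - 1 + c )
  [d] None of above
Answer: b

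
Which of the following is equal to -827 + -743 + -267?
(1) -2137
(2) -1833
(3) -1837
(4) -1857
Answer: 3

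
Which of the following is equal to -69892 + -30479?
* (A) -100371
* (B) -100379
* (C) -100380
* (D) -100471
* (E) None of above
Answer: A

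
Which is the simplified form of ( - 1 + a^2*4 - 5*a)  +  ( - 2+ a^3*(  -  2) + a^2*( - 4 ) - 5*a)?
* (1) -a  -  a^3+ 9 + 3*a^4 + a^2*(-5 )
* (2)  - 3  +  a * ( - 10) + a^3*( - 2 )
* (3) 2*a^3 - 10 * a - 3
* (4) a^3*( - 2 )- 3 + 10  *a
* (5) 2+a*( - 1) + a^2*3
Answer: 2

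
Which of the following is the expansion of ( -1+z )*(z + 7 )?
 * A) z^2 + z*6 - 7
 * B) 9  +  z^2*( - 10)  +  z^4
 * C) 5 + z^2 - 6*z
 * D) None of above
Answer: A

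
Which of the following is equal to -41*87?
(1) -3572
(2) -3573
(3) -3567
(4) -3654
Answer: 3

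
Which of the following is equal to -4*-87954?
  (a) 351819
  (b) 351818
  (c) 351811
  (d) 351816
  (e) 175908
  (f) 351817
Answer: d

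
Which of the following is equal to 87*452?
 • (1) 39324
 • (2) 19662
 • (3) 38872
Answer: 1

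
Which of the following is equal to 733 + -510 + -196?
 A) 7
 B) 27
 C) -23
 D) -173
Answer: B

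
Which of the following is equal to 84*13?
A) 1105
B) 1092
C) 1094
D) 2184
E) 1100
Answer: B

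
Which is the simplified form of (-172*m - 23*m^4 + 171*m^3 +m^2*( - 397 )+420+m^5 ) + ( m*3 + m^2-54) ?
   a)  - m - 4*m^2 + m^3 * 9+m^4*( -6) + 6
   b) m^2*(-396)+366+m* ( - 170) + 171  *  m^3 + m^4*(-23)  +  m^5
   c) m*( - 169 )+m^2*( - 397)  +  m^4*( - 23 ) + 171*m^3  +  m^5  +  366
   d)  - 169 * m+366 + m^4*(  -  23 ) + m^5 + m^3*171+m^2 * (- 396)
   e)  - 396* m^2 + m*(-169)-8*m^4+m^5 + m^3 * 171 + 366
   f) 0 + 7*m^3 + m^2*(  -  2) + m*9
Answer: d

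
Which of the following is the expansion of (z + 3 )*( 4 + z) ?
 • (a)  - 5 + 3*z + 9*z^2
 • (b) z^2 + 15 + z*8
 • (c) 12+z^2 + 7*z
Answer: c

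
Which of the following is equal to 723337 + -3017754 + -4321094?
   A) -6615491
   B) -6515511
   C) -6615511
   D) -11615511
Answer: C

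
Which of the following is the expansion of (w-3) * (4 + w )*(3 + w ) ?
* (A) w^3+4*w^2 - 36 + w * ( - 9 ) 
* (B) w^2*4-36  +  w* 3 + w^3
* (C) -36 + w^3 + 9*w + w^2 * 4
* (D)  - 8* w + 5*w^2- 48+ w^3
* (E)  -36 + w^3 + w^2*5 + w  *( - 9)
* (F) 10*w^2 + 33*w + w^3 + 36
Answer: A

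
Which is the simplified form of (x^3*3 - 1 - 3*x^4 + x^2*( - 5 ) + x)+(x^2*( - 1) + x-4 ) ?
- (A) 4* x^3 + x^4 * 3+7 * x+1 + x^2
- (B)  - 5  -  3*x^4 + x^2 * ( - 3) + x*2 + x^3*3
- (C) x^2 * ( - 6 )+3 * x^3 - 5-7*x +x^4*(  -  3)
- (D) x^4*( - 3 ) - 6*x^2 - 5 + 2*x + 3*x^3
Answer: D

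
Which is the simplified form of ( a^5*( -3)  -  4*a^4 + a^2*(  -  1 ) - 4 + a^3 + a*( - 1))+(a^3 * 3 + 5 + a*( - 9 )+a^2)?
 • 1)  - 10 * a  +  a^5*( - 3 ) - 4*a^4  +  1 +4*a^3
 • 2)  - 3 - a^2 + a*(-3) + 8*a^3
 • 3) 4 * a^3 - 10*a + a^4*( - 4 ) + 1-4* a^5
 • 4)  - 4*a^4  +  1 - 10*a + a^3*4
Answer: 1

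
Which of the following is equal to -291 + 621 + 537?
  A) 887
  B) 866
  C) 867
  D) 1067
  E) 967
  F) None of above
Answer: C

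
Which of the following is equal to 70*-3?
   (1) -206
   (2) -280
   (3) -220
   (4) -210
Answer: 4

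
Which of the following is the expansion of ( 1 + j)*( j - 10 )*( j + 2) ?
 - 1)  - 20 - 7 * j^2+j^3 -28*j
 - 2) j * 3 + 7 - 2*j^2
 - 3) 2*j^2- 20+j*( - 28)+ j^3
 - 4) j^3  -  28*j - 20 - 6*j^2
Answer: 1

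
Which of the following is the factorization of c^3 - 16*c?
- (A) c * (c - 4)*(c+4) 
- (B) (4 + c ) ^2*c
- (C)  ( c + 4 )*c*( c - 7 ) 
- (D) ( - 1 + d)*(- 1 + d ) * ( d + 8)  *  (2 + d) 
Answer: A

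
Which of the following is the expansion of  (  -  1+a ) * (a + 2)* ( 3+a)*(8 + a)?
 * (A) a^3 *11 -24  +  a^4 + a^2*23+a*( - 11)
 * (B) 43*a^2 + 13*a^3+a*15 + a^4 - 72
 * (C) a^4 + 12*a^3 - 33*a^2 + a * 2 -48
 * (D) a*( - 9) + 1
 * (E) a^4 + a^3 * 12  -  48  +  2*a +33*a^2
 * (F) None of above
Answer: E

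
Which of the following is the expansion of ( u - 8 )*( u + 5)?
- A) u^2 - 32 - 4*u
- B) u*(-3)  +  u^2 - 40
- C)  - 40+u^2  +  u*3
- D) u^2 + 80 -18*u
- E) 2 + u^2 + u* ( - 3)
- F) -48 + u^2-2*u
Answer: B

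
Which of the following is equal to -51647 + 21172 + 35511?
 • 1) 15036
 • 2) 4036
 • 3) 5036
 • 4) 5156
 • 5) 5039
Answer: 3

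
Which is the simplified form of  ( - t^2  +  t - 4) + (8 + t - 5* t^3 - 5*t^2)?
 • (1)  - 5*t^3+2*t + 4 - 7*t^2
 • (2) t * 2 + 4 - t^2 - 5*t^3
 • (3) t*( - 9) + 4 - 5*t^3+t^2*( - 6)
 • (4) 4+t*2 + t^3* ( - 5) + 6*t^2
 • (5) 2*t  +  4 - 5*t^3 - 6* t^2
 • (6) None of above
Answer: 5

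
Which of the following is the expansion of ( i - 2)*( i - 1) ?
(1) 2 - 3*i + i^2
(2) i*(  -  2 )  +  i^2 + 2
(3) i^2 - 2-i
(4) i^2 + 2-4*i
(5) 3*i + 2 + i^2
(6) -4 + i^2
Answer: 1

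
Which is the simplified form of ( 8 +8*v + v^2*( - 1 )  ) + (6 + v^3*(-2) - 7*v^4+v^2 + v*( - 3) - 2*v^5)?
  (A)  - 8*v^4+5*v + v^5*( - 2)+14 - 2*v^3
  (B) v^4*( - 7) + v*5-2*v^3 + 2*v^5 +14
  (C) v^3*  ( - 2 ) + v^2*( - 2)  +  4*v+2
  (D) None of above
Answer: D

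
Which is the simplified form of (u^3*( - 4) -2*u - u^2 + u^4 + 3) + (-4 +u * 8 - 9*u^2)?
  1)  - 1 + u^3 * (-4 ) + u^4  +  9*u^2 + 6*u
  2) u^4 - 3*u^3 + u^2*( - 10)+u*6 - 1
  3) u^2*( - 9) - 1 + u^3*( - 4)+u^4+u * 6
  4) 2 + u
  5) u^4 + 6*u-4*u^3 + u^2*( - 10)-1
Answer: 5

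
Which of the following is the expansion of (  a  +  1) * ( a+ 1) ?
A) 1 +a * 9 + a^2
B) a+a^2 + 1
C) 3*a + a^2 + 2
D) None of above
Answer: D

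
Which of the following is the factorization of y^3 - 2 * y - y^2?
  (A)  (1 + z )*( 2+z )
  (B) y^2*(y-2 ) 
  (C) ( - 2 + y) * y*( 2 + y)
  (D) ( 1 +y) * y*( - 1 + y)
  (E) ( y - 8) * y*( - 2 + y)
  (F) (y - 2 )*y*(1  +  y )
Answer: F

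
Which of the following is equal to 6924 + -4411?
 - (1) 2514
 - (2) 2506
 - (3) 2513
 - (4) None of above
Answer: 3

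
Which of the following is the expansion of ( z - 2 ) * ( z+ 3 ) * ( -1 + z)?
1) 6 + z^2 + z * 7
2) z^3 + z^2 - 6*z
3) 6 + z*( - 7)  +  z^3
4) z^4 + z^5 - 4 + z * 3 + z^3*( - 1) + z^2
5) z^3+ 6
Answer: 3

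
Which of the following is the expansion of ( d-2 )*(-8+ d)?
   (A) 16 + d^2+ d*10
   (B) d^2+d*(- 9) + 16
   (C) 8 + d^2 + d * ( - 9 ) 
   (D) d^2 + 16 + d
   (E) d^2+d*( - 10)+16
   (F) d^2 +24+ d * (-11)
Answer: E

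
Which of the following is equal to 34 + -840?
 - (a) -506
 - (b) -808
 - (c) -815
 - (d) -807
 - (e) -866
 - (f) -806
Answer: f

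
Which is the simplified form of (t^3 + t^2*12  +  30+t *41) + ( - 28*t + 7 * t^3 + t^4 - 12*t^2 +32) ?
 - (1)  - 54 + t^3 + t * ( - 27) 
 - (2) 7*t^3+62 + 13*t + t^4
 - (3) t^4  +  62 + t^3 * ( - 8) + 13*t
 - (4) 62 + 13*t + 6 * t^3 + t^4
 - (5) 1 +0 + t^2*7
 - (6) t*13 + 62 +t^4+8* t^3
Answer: 6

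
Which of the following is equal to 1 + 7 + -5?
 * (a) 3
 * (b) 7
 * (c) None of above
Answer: a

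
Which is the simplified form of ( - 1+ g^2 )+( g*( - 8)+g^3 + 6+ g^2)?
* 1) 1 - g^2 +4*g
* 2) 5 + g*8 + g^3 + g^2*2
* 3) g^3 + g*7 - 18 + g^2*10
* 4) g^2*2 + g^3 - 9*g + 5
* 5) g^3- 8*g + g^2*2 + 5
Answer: 5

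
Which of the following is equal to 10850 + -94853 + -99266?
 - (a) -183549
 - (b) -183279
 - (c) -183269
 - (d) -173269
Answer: c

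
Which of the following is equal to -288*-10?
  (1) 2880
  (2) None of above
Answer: 1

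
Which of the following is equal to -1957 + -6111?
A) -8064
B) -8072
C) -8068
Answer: C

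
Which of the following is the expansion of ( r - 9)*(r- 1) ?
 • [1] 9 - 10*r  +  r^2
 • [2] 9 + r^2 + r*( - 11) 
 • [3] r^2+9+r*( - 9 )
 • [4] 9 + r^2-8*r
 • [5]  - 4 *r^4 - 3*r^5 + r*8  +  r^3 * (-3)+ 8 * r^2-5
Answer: 1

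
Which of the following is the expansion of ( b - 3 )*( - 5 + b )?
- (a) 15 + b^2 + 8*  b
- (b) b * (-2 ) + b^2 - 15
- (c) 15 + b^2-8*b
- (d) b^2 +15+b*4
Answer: c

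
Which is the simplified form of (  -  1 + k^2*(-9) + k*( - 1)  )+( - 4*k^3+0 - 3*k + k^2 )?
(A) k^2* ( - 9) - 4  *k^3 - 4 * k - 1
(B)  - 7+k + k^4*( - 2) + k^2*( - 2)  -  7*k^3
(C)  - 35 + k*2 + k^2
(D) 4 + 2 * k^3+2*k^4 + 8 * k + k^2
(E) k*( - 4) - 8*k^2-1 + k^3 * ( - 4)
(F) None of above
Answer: E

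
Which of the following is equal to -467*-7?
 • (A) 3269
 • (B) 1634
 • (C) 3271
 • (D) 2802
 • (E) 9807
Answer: A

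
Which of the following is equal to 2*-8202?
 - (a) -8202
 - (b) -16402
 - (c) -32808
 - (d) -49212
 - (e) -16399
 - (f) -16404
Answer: f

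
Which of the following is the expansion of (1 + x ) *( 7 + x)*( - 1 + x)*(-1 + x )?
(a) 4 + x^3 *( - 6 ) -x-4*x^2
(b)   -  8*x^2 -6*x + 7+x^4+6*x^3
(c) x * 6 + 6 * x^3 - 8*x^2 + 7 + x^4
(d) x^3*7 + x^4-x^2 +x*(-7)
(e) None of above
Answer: b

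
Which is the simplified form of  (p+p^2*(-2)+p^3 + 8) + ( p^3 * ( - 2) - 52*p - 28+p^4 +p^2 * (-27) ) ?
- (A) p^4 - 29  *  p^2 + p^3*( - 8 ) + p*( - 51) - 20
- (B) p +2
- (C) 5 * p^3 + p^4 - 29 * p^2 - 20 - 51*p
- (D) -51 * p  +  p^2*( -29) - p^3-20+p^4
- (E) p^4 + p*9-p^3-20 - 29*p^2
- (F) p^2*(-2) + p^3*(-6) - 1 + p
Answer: D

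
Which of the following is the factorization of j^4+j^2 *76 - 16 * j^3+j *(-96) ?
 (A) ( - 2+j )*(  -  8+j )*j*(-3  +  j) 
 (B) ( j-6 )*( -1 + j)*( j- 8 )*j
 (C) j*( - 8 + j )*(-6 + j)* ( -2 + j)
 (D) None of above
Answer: C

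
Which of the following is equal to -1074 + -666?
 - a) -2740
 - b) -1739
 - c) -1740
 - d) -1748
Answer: c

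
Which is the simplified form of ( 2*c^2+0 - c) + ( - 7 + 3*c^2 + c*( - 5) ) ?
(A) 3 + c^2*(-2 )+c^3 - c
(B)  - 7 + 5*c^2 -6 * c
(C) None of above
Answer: B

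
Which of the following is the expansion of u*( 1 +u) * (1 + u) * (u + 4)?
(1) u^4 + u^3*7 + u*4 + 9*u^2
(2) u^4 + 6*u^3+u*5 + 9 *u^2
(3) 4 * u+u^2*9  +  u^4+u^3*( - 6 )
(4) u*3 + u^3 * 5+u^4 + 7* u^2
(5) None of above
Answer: 5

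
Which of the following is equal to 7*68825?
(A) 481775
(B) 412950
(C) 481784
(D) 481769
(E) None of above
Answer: A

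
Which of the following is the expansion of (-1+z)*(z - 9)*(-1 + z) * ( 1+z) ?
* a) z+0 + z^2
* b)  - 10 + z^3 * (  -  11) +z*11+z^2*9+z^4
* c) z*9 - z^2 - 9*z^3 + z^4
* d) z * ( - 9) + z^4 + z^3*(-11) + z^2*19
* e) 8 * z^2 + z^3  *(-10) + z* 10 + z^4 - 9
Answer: e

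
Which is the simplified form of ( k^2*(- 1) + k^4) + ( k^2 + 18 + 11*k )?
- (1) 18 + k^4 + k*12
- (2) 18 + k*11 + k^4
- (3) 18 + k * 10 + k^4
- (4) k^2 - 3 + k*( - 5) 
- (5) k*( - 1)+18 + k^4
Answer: 2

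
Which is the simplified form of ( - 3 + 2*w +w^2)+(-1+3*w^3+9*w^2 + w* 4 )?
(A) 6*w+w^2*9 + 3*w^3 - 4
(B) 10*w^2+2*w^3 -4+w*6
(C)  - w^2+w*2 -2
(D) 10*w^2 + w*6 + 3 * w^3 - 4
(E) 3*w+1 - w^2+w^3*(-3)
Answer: D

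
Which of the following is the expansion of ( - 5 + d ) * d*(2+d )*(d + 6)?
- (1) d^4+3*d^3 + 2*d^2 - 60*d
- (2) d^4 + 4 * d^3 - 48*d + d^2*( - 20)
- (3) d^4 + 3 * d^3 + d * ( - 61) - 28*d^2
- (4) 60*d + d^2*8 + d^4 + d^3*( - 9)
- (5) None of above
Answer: 5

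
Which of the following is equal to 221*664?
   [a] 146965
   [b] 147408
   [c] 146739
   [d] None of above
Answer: d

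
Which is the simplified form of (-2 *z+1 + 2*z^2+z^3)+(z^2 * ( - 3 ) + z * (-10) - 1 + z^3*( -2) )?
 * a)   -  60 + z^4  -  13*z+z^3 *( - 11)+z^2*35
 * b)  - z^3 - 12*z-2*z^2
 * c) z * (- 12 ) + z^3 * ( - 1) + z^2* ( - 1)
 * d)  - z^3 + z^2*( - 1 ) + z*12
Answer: c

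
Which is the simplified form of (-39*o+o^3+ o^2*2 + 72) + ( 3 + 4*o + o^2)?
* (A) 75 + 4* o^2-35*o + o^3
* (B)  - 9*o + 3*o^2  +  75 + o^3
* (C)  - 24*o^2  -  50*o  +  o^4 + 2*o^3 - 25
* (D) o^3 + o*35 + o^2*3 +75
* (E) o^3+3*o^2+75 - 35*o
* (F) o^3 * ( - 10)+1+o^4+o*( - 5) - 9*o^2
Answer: E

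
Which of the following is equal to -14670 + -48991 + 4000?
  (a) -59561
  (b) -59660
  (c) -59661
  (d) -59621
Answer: c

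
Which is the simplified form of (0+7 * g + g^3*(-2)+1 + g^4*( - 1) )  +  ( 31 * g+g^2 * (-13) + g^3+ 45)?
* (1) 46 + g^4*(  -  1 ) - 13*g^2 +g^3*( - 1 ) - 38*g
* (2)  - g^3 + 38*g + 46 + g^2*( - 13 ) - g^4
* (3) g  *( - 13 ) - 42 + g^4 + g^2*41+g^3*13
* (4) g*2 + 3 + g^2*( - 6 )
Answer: 2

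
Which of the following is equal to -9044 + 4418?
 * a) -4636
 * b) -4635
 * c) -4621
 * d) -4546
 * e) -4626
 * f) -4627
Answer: e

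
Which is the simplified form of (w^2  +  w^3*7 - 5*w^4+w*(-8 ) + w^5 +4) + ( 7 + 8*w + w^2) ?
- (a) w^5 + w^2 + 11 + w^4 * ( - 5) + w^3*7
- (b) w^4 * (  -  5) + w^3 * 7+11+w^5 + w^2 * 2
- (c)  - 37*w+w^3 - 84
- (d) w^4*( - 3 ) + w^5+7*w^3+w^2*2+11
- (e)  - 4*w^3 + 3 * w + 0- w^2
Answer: b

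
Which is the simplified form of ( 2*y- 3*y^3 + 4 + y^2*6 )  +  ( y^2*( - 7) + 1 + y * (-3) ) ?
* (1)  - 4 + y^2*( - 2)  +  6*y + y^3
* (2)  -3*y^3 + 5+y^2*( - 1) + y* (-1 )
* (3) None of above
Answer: 2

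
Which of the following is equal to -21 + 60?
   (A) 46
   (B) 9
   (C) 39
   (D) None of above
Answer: C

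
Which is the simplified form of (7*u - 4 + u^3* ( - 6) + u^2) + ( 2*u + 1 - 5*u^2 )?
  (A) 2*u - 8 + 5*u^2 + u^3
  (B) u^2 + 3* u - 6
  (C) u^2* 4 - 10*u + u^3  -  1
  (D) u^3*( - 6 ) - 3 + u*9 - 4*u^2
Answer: D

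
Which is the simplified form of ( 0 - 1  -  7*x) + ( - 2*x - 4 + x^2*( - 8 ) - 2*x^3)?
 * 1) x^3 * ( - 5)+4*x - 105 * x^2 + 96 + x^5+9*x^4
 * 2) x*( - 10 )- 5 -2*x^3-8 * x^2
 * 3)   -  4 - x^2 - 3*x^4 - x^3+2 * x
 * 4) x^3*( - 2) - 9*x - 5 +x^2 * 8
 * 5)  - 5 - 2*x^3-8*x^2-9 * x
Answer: 5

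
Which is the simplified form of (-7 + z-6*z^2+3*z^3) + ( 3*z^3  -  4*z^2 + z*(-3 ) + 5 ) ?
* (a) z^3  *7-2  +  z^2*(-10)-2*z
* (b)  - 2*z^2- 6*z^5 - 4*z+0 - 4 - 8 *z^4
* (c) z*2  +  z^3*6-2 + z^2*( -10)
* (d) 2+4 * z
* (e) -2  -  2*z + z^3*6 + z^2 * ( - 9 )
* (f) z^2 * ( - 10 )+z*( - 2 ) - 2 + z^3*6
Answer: f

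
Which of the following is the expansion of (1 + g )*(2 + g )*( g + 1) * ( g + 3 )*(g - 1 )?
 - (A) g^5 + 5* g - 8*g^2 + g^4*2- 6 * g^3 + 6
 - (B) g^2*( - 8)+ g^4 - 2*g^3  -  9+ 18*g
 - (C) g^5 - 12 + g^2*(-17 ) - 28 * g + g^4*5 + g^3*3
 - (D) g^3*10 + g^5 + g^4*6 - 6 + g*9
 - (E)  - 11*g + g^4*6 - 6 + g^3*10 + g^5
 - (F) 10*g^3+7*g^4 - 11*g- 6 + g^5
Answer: E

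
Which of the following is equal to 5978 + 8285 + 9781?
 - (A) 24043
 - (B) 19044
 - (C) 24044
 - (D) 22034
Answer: C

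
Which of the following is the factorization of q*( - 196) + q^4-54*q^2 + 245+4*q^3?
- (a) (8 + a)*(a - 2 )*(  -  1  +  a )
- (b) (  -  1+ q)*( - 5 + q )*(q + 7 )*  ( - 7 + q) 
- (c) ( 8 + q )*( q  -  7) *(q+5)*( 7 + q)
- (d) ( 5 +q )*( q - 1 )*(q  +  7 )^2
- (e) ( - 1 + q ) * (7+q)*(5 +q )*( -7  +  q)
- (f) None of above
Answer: e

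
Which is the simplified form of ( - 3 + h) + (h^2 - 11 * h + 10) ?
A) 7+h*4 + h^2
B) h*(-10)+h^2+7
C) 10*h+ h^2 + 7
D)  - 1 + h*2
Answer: B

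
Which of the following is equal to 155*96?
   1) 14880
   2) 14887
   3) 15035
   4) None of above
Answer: 1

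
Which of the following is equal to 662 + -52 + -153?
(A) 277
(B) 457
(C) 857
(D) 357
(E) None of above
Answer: B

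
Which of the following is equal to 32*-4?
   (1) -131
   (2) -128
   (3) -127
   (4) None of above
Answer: 2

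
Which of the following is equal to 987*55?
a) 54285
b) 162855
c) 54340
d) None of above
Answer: a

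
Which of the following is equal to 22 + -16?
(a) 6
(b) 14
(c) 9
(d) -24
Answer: a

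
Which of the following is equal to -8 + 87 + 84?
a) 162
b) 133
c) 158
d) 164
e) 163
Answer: e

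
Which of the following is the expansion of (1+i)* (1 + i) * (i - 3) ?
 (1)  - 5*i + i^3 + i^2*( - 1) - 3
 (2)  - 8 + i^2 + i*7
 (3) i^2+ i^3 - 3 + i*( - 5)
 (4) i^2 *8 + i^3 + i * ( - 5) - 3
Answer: 1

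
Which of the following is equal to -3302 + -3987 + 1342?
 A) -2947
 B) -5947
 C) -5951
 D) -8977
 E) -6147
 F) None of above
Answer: B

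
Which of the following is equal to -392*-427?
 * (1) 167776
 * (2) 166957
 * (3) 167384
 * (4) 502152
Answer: 3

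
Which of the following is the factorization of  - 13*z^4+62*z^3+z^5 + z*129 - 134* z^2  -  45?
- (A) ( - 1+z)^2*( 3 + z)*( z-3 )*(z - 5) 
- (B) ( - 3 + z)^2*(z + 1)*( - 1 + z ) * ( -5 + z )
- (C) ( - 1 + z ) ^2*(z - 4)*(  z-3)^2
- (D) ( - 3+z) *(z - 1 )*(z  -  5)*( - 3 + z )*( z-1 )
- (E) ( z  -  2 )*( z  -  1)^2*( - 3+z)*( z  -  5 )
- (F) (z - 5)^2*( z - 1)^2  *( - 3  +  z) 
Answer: D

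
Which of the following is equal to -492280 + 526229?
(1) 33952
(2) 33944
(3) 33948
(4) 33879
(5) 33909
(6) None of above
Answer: 6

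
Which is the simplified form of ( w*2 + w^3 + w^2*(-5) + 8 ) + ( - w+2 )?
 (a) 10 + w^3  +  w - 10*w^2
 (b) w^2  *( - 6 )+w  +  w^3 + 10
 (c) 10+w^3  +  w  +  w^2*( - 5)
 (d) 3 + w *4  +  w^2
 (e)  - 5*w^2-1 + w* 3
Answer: c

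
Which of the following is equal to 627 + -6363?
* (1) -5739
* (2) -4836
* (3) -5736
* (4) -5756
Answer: 3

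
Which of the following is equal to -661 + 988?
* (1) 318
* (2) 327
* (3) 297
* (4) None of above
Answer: 2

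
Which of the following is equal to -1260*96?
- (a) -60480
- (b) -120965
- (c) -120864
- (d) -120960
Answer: d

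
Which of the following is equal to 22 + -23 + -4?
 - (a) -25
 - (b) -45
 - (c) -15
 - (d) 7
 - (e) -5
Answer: e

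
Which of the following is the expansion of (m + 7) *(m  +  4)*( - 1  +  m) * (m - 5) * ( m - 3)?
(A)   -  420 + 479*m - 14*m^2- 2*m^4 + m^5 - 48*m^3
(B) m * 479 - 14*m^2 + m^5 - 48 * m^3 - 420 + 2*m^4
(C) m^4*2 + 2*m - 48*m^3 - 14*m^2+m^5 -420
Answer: B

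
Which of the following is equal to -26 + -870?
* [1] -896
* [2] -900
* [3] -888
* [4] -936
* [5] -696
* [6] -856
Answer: 1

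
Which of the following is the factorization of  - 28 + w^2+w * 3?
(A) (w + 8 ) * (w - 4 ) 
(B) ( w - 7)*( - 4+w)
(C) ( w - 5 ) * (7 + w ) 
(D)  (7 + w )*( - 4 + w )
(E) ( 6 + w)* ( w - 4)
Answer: D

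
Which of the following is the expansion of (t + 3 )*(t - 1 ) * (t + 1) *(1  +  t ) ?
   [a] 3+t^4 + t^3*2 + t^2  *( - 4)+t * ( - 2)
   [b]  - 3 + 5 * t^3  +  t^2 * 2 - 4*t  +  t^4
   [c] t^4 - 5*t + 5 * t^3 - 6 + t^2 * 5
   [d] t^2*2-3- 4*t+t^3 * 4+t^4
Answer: d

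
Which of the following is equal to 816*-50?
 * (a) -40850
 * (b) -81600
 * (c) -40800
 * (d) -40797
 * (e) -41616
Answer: c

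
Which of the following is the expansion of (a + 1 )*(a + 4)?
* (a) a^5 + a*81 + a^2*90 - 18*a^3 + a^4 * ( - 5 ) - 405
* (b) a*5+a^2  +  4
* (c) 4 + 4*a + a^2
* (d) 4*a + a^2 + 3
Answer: b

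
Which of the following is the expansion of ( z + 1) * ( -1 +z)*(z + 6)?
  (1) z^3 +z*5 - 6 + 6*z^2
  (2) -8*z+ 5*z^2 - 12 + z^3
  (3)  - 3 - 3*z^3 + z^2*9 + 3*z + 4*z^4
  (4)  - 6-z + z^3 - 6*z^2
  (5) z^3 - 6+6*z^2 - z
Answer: 5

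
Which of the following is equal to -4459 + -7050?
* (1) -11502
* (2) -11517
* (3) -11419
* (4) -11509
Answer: 4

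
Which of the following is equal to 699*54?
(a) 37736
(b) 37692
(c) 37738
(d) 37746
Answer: d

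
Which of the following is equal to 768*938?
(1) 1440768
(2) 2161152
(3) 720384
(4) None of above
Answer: 3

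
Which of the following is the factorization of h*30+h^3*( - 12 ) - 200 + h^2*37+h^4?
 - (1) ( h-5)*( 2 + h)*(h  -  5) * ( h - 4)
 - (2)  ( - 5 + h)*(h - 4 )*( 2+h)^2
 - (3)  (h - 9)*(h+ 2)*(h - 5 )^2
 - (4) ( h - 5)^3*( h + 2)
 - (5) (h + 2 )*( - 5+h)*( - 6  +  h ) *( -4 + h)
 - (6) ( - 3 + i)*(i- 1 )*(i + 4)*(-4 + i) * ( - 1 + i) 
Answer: 1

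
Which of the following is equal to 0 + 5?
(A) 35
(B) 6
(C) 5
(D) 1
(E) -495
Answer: C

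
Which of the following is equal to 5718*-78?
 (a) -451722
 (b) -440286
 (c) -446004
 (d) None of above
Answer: c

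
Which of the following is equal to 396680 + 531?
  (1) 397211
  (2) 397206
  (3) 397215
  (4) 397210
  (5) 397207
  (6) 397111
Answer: 1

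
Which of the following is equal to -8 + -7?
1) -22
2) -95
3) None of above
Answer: 3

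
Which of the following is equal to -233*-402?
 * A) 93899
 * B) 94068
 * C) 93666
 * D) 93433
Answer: C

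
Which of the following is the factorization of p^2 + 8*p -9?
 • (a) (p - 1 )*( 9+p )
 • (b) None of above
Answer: a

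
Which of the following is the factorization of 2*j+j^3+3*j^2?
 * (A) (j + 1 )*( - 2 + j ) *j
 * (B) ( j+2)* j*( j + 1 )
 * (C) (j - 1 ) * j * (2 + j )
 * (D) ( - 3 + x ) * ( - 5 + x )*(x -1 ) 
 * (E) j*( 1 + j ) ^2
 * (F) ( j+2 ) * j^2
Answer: B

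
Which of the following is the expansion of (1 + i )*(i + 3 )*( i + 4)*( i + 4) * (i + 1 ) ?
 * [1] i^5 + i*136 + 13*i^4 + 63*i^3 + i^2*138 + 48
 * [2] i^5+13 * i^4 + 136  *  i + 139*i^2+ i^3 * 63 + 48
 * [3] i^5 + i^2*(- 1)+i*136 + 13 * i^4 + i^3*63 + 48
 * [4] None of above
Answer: 2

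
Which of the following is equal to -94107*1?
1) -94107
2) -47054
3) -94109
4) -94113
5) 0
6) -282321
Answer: 1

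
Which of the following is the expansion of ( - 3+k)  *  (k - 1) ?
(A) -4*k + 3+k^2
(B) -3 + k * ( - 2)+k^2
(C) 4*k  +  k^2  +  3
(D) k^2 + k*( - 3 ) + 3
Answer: A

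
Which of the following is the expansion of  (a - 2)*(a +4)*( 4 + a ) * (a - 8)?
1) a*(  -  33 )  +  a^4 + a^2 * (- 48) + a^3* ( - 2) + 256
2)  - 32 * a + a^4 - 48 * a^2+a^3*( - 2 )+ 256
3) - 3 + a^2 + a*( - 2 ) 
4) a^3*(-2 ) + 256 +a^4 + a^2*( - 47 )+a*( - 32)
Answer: 2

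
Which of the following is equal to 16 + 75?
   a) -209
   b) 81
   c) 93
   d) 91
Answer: d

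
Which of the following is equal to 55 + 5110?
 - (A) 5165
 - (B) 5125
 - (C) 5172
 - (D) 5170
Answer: A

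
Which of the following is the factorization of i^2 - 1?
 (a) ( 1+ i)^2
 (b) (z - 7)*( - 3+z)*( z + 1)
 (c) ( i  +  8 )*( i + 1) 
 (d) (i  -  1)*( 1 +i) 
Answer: d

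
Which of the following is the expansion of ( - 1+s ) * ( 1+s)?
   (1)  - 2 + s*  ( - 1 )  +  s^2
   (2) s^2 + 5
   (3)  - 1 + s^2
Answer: 3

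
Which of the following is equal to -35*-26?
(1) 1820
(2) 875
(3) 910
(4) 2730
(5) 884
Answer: 3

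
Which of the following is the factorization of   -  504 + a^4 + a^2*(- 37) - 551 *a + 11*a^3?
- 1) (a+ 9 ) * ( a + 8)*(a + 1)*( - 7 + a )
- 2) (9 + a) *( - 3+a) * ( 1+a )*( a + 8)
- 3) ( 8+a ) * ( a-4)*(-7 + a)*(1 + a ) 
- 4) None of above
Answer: 1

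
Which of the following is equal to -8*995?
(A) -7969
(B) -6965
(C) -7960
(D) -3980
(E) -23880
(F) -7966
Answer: C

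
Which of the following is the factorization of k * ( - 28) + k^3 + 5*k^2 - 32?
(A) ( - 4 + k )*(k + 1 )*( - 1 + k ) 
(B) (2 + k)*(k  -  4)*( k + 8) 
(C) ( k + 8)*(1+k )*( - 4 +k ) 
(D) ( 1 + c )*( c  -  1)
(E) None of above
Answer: C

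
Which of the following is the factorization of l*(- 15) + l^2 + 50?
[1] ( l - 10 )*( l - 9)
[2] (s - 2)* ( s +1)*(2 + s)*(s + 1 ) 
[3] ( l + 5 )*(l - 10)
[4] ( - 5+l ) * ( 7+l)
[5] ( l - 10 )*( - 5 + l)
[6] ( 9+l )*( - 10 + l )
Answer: 5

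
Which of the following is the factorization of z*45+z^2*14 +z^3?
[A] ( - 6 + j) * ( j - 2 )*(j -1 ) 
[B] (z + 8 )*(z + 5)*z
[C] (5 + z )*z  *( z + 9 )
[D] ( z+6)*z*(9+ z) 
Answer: C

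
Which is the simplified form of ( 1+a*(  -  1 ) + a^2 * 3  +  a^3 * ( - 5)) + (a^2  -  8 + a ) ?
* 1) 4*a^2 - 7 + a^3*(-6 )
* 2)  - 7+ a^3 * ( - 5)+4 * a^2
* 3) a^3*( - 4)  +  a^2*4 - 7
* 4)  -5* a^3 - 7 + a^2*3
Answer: 2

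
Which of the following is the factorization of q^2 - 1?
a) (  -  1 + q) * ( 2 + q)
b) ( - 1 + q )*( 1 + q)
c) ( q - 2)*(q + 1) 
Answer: b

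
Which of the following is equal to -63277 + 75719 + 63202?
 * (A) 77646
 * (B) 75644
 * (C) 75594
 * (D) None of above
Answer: B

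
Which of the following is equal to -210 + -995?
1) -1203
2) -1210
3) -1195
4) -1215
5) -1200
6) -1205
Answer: 6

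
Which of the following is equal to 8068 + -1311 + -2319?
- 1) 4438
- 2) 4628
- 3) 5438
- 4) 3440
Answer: 1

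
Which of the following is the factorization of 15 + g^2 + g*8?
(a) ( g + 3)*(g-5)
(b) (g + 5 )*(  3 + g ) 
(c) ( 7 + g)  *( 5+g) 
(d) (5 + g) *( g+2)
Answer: b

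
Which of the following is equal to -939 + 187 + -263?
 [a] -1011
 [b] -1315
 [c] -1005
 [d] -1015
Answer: d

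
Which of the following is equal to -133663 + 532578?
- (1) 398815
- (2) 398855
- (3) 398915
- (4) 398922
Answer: 3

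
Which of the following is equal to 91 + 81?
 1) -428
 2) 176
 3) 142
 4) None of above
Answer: 4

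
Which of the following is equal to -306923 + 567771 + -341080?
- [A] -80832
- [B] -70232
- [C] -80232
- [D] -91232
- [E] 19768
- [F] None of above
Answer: C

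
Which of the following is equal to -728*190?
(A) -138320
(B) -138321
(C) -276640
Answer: A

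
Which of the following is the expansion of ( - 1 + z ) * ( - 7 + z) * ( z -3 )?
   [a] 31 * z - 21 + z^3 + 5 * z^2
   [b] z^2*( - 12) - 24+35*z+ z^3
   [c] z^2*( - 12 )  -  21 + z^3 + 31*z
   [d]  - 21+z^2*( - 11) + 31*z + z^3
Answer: d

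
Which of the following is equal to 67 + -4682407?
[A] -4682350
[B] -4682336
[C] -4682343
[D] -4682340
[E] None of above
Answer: D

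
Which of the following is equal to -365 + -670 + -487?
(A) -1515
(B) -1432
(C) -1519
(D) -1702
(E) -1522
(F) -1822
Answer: E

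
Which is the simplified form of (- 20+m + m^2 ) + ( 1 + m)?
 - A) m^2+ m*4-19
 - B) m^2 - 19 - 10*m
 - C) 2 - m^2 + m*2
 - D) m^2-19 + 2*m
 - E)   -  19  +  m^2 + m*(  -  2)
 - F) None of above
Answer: D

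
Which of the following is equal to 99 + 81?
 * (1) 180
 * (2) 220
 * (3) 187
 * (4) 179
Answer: 1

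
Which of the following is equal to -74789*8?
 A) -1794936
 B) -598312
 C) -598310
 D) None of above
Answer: B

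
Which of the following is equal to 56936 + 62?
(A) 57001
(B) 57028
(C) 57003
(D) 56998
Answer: D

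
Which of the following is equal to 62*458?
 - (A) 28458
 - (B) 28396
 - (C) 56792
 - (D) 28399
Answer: B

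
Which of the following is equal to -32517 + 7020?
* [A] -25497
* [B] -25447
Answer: A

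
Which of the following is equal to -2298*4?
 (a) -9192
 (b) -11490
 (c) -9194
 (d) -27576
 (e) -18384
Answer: a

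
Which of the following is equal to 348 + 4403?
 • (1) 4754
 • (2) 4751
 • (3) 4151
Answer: 2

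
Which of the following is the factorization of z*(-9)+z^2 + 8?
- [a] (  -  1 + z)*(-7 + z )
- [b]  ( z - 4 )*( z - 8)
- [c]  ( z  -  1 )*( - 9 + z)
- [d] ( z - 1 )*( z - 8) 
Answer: d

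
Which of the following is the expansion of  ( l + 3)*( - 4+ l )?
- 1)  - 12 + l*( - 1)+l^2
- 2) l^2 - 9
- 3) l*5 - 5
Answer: 1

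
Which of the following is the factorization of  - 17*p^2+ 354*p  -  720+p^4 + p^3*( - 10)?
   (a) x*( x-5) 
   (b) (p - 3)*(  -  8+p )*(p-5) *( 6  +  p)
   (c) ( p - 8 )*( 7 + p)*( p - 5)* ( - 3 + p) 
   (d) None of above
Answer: b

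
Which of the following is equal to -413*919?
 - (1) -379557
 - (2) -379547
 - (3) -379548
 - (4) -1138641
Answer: 2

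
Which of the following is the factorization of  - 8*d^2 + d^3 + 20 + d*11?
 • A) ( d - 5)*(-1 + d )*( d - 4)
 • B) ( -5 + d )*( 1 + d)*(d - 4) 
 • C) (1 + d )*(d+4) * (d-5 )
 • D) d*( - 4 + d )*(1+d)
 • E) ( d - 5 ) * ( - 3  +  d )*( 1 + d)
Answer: B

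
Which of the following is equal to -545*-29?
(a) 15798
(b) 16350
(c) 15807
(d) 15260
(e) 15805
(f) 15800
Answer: e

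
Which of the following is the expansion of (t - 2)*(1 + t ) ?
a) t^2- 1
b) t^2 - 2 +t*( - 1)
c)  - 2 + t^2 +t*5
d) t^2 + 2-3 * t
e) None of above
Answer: b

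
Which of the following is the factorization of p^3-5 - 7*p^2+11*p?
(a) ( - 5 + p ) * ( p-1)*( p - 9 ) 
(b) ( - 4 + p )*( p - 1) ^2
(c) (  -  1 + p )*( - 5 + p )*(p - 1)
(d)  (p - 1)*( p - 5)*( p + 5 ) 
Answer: c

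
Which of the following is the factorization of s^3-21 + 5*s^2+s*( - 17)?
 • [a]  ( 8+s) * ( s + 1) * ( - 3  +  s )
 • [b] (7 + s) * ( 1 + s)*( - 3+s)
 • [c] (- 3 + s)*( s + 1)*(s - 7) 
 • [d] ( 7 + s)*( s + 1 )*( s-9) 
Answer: b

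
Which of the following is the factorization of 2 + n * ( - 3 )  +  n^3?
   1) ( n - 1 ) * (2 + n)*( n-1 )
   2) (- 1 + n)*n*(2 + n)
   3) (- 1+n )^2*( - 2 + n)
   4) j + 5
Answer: 1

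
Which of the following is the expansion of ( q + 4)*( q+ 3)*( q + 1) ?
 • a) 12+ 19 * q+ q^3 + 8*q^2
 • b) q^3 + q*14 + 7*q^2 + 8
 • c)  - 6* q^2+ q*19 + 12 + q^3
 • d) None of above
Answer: a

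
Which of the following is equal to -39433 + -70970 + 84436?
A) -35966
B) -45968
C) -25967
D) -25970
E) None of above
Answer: C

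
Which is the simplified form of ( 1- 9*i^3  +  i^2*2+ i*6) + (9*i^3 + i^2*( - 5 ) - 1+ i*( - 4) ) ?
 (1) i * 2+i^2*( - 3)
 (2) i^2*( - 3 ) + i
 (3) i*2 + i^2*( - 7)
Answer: 1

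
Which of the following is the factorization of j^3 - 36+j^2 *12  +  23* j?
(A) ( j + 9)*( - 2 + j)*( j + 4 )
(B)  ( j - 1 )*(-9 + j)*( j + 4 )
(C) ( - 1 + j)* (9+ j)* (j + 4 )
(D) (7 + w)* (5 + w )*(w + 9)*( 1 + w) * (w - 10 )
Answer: C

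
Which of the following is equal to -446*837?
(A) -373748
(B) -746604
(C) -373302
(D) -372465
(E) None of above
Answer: C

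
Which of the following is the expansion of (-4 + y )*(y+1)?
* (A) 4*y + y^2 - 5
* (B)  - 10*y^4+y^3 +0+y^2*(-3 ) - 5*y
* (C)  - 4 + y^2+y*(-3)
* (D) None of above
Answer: C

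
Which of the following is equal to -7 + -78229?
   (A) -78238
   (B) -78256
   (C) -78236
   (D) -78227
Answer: C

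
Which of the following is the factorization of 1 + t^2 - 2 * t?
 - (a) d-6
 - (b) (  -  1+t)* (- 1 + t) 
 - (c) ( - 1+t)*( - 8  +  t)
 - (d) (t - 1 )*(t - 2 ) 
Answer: b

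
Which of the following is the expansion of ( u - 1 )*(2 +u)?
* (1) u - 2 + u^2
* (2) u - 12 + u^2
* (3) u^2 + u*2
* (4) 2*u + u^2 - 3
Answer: 1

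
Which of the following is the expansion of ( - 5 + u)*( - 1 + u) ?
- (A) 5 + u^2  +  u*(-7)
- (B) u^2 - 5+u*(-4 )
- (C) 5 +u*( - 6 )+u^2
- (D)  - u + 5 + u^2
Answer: C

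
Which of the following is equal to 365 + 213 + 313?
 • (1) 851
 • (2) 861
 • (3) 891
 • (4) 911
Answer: 3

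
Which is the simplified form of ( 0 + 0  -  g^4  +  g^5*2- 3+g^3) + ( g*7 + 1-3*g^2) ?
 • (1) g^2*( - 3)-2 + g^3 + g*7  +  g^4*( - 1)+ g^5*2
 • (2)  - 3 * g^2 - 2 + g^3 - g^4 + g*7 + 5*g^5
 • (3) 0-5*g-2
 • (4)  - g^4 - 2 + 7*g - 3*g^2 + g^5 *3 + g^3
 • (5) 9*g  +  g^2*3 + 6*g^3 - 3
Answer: 1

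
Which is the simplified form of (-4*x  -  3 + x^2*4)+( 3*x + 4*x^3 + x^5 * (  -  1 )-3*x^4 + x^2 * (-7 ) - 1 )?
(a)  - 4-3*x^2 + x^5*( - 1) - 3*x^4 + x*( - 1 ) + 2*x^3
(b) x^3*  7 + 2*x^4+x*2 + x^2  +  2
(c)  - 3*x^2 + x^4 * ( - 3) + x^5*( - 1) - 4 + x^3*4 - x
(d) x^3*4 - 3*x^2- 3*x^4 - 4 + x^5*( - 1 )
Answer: c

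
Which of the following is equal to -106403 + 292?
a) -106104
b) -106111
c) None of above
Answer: b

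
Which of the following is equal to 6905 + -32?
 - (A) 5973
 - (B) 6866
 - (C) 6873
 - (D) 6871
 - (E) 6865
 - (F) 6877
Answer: C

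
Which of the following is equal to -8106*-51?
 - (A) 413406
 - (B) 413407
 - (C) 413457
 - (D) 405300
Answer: A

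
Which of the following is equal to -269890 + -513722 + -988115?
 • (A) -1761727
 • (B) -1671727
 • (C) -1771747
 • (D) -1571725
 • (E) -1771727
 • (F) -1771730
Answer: E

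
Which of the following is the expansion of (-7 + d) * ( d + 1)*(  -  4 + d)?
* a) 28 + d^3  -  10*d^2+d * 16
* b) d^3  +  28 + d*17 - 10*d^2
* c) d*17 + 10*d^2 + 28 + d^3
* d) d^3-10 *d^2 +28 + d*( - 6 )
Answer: b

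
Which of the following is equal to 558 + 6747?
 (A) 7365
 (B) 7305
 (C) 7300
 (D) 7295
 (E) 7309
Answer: B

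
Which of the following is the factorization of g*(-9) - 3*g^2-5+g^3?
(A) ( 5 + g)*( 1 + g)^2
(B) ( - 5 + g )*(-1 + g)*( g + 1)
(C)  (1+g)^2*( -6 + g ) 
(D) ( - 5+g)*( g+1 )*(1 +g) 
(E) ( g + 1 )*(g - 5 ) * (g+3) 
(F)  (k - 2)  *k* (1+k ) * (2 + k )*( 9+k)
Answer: D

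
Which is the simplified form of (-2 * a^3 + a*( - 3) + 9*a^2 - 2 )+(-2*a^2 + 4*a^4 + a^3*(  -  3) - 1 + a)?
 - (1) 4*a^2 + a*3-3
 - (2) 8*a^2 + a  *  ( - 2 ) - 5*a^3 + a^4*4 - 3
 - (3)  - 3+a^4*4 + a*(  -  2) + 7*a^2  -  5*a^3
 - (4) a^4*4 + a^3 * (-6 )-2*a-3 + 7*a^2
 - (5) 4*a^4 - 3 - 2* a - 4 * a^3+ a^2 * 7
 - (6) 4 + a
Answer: 3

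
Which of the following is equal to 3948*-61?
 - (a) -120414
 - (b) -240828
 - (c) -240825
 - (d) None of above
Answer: b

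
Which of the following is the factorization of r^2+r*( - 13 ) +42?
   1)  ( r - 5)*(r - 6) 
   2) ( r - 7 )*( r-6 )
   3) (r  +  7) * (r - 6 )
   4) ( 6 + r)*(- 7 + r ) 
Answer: 2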